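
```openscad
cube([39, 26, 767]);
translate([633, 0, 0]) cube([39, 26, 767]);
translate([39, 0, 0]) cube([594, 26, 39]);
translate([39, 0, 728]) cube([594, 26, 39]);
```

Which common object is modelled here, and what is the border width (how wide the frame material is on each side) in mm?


A picture frame. The border width is 39 mm.

Four thin pieces enclosing a rectangular opening — a picture frame. The two full-height stiles are 767 mm tall; the top rail sits at z = 728 and is 39 mm tall, so the border above the opening is 767 − 728 = 39 mm, matching the stile x-width.


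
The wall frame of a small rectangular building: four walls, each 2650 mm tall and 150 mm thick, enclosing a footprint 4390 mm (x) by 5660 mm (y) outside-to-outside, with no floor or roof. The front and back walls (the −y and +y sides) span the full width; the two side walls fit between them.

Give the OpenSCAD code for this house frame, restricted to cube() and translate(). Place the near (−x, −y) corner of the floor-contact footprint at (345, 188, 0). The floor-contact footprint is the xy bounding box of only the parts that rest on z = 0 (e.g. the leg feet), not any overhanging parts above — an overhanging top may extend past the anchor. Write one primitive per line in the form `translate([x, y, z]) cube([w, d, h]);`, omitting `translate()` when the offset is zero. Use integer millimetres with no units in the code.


translate([345, 188, 0]) cube([4390, 150, 2650]);
translate([345, 5698, 0]) cube([4390, 150, 2650]);
translate([345, 338, 0]) cube([150, 5360, 2650]);
translate([4585, 338, 0]) cube([150, 5360, 2650]);


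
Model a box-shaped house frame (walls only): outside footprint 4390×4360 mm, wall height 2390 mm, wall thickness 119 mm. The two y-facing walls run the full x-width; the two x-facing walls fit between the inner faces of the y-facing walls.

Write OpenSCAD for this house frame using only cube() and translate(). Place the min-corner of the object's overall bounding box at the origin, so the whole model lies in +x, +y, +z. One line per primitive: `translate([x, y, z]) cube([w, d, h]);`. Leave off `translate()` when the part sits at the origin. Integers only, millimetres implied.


cube([4390, 119, 2390]);
translate([0, 4241, 0]) cube([4390, 119, 2390]);
translate([0, 119, 0]) cube([119, 4122, 2390]);
translate([4271, 119, 0]) cube([119, 4122, 2390]);


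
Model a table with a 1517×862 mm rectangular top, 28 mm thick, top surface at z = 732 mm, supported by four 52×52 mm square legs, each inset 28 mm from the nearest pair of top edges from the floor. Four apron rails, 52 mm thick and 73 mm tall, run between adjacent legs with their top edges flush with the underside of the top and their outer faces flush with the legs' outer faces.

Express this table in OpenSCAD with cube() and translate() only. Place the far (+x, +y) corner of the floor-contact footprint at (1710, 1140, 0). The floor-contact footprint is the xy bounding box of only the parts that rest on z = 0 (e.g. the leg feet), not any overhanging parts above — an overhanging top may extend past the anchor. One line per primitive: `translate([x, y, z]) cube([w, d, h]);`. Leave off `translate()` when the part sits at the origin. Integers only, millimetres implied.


translate([221, 306, 704]) cube([1517, 862, 28]);
translate([249, 334, 0]) cube([52, 52, 704]);
translate([1658, 334, 0]) cube([52, 52, 704]);
translate([249, 1088, 0]) cube([52, 52, 704]);
translate([1658, 1088, 0]) cube([52, 52, 704]);
translate([301, 334, 631]) cube([1357, 52, 73]);
translate([301, 1088, 631]) cube([1357, 52, 73]);
translate([249, 386, 631]) cube([52, 702, 73]);
translate([1658, 386, 631]) cube([52, 702, 73]);


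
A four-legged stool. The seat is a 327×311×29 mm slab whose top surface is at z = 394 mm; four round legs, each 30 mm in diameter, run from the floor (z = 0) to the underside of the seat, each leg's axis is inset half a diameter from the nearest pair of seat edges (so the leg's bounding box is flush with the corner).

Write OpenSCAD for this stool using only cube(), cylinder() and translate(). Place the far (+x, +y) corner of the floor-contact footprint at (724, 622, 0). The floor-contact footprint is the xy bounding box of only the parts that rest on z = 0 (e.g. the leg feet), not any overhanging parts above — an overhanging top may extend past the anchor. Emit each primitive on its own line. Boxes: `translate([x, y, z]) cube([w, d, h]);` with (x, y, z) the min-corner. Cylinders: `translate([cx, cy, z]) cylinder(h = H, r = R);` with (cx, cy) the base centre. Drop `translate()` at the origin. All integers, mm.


translate([397, 311, 365]) cube([327, 311, 29]);
translate([412, 326, 0]) cylinder(h = 365, r = 15);
translate([709, 326, 0]) cylinder(h = 365, r = 15);
translate([412, 607, 0]) cylinder(h = 365, r = 15);
translate([709, 607, 0]) cylinder(h = 365, r = 15);


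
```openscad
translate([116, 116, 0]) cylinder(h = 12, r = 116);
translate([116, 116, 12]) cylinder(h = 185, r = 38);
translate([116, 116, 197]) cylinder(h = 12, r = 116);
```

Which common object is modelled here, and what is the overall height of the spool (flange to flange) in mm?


A spool. The overall height is 209 mm.

Three coaxial cylinders, large–small–large — a spool. Two 12 mm flanges and a 185 mm core give 12 + 185 + 12 = 209 mm.


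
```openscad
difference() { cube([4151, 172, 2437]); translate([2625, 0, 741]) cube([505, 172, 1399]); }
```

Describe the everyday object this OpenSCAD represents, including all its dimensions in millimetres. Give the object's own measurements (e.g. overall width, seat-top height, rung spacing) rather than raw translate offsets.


A wall 4151 mm long (x), 172 mm thick (y), 2437 mm tall, with a rectangular window opening cut through it. The opening is 505 mm wide and 1399 mm tall; its sill is at z = 741 mm and its near (−x) edge is 2625 mm from the wall's −x end. The opening passes through the full wall thickness.


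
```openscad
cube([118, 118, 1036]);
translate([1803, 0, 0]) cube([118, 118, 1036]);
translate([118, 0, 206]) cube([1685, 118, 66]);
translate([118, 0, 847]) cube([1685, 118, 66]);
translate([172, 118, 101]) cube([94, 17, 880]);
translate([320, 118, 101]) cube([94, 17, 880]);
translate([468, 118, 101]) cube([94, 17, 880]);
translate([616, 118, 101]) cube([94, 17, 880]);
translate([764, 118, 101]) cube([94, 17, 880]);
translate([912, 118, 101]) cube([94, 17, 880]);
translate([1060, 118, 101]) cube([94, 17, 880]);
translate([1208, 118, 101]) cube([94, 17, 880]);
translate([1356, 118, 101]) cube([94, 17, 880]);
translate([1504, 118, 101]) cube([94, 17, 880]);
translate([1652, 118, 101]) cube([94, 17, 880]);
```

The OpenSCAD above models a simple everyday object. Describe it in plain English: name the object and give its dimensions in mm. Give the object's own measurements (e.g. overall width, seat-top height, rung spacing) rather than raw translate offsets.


A fence section. Two 118×118 mm posts, 1036 mm tall, stand on the floor with a clear span of 1685 mm between their inner faces. Two horizontal rails of 118×66 mm section span the gap between the posts with their undersides at z = 206 mm and z = 847 mm, flush with the posts' −y face. 11 pickets, each 94 mm wide, 17 mm thick and 880 mm tall, are fixed to the +y face of the rails with their bottoms at z = 101 mm, spaced across the span with a 54 mm gap after the −x post and between neighbouring pickets, with 57 mm left before the +x post.


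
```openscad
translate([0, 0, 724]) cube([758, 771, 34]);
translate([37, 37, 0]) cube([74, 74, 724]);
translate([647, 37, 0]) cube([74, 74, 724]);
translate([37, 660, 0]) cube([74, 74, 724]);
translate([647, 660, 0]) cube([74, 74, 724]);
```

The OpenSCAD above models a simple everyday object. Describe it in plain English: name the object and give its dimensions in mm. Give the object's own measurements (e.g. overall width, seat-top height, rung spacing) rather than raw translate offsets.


A rectangular dining table. The top is 758×771×34 mm with its upper surface at z = 758 mm. It stands on four 74×74 mm square legs, each inset 37 mm from the nearest pair of top edges, running from the floor to the underside of the top.


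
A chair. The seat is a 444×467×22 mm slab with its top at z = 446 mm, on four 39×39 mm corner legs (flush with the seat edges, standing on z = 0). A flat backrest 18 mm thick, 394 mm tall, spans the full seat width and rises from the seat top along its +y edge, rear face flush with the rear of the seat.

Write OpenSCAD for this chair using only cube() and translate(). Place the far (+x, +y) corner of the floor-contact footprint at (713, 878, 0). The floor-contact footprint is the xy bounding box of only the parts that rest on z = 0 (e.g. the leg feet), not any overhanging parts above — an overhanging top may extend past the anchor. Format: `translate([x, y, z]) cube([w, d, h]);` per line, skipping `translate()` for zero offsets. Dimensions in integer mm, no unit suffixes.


translate([269, 411, 424]) cube([444, 467, 22]);
translate([269, 411, 0]) cube([39, 39, 424]);
translate([674, 411, 0]) cube([39, 39, 424]);
translate([269, 839, 0]) cube([39, 39, 424]);
translate([674, 839, 0]) cube([39, 39, 424]);
translate([269, 860, 446]) cube([444, 18, 394]);


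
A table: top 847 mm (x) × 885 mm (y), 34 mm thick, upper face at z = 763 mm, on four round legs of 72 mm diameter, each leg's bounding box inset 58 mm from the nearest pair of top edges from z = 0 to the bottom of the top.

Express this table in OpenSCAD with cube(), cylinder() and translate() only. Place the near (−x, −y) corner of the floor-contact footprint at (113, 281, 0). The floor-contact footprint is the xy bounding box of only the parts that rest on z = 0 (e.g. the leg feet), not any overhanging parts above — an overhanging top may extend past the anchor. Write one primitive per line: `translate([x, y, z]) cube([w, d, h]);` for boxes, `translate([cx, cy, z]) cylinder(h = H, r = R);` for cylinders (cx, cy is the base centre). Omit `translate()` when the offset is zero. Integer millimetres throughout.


translate([55, 223, 729]) cube([847, 885, 34]);
translate([149, 317, 0]) cylinder(h = 729, r = 36);
translate([808, 317, 0]) cylinder(h = 729, r = 36);
translate([149, 1014, 0]) cylinder(h = 729, r = 36);
translate([808, 1014, 0]) cylinder(h = 729, r = 36);


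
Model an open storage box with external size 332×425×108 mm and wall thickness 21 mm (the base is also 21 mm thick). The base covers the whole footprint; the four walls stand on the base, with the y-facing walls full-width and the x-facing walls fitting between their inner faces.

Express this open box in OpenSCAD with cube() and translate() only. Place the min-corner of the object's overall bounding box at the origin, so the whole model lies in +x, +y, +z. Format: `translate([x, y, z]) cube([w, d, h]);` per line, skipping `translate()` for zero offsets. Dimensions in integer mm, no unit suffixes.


cube([332, 425, 21]);
translate([0, 0, 21]) cube([332, 21, 87]);
translate([0, 404, 21]) cube([332, 21, 87]);
translate([0, 21, 21]) cube([21, 383, 87]);
translate([311, 21, 21]) cube([21, 383, 87]);


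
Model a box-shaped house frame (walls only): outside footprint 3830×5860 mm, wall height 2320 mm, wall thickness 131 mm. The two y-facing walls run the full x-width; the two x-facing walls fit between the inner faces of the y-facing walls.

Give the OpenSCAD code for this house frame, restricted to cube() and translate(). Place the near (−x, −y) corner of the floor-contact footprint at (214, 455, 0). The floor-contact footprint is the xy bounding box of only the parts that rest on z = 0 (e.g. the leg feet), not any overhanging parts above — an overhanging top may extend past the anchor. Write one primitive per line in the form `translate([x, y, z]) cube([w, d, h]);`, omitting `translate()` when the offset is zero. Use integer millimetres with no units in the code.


translate([214, 455, 0]) cube([3830, 131, 2320]);
translate([214, 6184, 0]) cube([3830, 131, 2320]);
translate([214, 586, 0]) cube([131, 5598, 2320]);
translate([3913, 586, 0]) cube([131, 5598, 2320]);


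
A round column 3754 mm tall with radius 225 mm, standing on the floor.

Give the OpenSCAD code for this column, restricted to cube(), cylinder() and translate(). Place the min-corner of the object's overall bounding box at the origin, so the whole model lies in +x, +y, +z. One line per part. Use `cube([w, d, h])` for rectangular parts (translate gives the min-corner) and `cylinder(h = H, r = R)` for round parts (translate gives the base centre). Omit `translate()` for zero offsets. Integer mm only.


translate([225, 225, 0]) cylinder(h = 3754, r = 225);


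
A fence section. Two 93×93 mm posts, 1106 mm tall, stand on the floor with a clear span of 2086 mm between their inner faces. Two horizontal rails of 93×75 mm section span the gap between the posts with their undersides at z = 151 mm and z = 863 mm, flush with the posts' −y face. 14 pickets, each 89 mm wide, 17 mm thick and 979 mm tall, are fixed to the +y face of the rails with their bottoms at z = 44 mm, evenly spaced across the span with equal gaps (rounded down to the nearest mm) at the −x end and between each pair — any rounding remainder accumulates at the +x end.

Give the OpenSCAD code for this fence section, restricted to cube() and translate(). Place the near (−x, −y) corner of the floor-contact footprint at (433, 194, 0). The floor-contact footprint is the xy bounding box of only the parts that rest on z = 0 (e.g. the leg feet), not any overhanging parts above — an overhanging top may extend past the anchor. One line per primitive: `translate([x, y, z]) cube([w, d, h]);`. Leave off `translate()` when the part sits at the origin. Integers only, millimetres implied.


translate([433, 194, 0]) cube([93, 93, 1106]);
translate([2612, 194, 0]) cube([93, 93, 1106]);
translate([526, 194, 151]) cube([2086, 93, 75]);
translate([526, 194, 863]) cube([2086, 93, 75]);
translate([582, 287, 44]) cube([89, 17, 979]);
translate([727, 287, 44]) cube([89, 17, 979]);
translate([872, 287, 44]) cube([89, 17, 979]);
translate([1017, 287, 44]) cube([89, 17, 979]);
translate([1162, 287, 44]) cube([89, 17, 979]);
translate([1307, 287, 44]) cube([89, 17, 979]);
translate([1452, 287, 44]) cube([89, 17, 979]);
translate([1597, 287, 44]) cube([89, 17, 979]);
translate([1742, 287, 44]) cube([89, 17, 979]);
translate([1887, 287, 44]) cube([89, 17, 979]);
translate([2032, 287, 44]) cube([89, 17, 979]);
translate([2177, 287, 44]) cube([89, 17, 979]);
translate([2322, 287, 44]) cube([89, 17, 979]);
translate([2467, 287, 44]) cube([89, 17, 979]);


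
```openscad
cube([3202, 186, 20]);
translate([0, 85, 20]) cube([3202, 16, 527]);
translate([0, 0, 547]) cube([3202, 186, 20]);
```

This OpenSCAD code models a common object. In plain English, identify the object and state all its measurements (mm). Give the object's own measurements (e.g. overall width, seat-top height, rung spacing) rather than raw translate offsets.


An I-beam lying along x, 3202 mm long. Overall section height 567 mm. Two flanges 186 mm wide (y) and 20 mm thick, one on the floor and one at the top; a web 16 mm thick runs between them, centred on the flange width.


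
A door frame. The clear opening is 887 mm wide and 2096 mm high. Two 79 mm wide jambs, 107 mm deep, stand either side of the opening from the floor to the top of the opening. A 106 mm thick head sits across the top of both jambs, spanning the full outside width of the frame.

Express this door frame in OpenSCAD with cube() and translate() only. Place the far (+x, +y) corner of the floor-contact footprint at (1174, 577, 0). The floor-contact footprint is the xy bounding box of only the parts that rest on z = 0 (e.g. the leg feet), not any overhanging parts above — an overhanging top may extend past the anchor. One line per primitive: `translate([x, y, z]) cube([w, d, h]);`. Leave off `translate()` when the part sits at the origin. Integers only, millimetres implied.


translate([129, 470, 0]) cube([79, 107, 2096]);
translate([1095, 470, 0]) cube([79, 107, 2096]);
translate([129, 470, 2096]) cube([1045, 107, 106]);


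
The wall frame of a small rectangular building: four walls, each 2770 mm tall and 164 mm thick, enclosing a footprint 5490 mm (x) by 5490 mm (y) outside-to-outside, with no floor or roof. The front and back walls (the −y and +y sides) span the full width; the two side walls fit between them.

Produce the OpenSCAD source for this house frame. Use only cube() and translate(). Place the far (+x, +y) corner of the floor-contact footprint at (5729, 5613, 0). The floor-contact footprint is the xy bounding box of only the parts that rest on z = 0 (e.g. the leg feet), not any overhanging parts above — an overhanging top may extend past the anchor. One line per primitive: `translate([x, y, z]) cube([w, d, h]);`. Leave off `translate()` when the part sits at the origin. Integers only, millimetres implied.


translate([239, 123, 0]) cube([5490, 164, 2770]);
translate([239, 5449, 0]) cube([5490, 164, 2770]);
translate([239, 287, 0]) cube([164, 5162, 2770]);
translate([5565, 287, 0]) cube([164, 5162, 2770]);


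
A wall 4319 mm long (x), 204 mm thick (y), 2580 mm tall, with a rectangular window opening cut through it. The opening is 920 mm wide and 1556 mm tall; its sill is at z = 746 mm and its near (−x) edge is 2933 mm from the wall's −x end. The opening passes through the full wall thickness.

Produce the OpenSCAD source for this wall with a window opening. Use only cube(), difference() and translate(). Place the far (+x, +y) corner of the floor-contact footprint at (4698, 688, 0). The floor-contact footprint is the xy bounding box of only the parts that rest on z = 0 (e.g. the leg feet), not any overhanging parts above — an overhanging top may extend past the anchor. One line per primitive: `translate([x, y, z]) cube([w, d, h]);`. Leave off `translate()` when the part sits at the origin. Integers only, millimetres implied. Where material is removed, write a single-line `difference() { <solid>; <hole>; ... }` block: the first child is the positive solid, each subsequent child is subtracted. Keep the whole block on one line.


difference() { translate([379, 484, 0]) cube([4319, 204, 2580]); translate([3312, 484, 746]) cube([920, 204, 1556]); }


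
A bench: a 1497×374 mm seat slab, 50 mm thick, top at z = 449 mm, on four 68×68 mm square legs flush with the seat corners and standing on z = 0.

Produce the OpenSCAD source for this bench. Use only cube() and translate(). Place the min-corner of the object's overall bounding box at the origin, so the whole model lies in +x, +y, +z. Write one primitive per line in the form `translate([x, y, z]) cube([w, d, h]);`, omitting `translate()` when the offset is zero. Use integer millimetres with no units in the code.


translate([0, 0, 399]) cube([1497, 374, 50]);
cube([68, 68, 399]);
translate([0, 306, 0]) cube([68, 68, 399]);
translate([1429, 0, 0]) cube([68, 68, 399]);
translate([1429, 306, 0]) cube([68, 68, 399]);


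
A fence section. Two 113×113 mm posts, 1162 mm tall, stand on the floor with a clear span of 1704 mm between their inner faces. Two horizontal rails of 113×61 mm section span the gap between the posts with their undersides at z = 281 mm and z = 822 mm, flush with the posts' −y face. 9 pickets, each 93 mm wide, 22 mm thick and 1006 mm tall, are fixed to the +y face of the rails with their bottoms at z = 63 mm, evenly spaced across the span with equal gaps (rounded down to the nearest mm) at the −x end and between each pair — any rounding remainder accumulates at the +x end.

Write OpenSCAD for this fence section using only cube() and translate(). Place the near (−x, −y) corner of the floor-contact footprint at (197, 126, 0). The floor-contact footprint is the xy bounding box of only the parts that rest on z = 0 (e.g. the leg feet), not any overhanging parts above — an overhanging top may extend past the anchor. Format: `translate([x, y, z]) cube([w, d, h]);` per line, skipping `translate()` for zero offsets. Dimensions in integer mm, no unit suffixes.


translate([197, 126, 0]) cube([113, 113, 1162]);
translate([2014, 126, 0]) cube([113, 113, 1162]);
translate([310, 126, 281]) cube([1704, 113, 61]);
translate([310, 126, 822]) cube([1704, 113, 61]);
translate([396, 239, 63]) cube([93, 22, 1006]);
translate([575, 239, 63]) cube([93, 22, 1006]);
translate([754, 239, 63]) cube([93, 22, 1006]);
translate([933, 239, 63]) cube([93, 22, 1006]);
translate([1112, 239, 63]) cube([93, 22, 1006]);
translate([1291, 239, 63]) cube([93, 22, 1006]);
translate([1470, 239, 63]) cube([93, 22, 1006]);
translate([1649, 239, 63]) cube([93, 22, 1006]);
translate([1828, 239, 63]) cube([93, 22, 1006]);


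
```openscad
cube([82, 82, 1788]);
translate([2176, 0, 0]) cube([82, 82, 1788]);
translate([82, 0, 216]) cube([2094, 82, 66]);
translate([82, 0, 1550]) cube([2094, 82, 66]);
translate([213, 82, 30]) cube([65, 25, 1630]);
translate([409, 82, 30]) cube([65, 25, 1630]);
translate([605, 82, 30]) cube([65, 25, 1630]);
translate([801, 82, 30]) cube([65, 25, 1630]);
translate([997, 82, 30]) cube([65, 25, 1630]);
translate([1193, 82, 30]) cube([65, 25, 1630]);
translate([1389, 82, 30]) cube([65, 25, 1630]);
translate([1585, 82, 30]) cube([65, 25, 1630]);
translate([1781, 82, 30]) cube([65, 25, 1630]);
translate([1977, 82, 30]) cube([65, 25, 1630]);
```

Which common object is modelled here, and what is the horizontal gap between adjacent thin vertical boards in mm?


A fence section. The picket gap is 131 mm.

Two posts, two rails, 10 pickets — a fence section. Span 2094 mm holds 10 pickets of 65 mm with 11 equal gaps: ⌊(2094 − 10·65) / 11⌋ = 131 mm.


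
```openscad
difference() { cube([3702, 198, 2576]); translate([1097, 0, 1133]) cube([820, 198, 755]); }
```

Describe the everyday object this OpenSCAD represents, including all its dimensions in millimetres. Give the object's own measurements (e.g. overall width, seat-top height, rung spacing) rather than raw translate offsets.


A wall 3702 mm long (x), 198 mm thick (y), 2576 mm tall, with a rectangular window opening cut through it. The opening is 820 mm wide and 755 mm tall; its sill is at z = 1133 mm and its near (−x) edge is 1097 mm from the wall's −x end. The opening passes through the full wall thickness.


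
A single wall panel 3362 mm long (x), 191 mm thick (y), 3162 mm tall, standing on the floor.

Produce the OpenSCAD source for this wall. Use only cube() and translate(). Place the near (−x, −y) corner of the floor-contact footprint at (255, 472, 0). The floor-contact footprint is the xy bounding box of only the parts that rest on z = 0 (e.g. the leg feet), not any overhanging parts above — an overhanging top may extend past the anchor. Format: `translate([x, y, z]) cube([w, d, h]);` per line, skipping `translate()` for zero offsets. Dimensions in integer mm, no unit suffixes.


translate([255, 472, 0]) cube([3362, 191, 3162]);


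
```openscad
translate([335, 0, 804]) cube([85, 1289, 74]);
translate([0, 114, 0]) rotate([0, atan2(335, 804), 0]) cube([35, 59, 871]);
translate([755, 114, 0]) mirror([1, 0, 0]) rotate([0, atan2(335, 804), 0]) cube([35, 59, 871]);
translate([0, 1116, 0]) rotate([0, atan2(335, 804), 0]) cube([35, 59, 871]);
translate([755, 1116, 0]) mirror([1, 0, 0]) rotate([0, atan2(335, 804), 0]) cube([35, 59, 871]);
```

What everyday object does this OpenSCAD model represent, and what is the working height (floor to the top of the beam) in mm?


A sawhorse. The overall height is 878 mm.

A beam across two mirrored pairs of raked legs — a sawhorse. The beam's underside is at z = 804 (matching the legs' vertical rise in atan2(335, 804)) and the beam is 74 mm tall, so its top is at 804 + 74 = 878 mm. The raked legs top out at the beam's underside, so that is the highest point.


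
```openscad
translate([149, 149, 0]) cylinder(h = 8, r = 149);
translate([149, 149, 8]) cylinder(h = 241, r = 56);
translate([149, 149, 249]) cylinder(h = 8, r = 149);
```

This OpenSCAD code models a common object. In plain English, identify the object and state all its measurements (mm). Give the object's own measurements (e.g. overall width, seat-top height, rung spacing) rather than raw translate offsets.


A spool: two coaxial disc flanges of radius 149 mm and thickness 8 mm, joined by a core cylinder of radius 56 mm and height 241 mm. The lower flange rests on z = 0 and the three cylinders share a vertical axis.


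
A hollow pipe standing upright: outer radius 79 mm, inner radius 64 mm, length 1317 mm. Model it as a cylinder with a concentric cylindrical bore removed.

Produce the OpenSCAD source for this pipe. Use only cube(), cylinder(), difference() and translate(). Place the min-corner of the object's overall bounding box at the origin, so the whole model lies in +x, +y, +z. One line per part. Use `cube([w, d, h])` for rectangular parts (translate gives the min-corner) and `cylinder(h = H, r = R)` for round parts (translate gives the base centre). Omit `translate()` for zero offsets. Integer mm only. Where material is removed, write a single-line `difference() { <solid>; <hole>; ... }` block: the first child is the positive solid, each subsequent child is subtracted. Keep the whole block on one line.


difference() { translate([79, 79, 0]) cylinder(h = 1317, r = 79); translate([79, 79, 0]) cylinder(h = 1317, r = 64); }


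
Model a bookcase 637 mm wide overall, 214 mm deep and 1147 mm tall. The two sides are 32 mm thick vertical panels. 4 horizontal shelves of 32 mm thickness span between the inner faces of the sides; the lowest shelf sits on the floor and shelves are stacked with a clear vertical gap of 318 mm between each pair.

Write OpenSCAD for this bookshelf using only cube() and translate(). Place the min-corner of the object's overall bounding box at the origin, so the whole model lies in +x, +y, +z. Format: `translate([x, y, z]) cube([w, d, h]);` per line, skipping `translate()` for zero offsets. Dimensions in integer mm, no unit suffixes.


cube([32, 214, 1147]);
translate([605, 0, 0]) cube([32, 214, 1147]);
translate([32, 0, 0]) cube([573, 214, 32]);
translate([32, 0, 350]) cube([573, 214, 32]);
translate([32, 0, 700]) cube([573, 214, 32]);
translate([32, 0, 1050]) cube([573, 214, 32]);


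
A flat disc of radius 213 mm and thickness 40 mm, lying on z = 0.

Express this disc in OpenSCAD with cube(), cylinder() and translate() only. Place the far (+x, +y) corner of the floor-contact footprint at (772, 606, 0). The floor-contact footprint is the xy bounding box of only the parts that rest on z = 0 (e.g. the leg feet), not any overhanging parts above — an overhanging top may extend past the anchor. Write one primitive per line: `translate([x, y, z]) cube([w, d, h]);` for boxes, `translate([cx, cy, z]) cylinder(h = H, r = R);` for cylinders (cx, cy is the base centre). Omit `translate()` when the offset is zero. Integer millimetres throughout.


translate([559, 393, 0]) cylinder(h = 40, r = 213);


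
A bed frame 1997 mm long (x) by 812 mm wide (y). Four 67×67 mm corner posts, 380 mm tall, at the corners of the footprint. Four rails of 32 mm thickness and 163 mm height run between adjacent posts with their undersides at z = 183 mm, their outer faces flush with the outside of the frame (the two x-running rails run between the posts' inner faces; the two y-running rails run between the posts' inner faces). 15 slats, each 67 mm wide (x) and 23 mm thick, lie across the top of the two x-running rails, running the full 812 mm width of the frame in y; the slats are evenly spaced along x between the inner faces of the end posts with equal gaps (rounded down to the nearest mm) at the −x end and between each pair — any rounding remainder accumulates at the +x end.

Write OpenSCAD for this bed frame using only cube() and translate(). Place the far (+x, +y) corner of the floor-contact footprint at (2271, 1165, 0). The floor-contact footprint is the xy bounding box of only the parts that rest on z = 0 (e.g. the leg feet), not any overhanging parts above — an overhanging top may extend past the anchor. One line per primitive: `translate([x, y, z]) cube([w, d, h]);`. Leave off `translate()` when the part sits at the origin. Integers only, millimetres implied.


// slat z = rail_z + rail_h = 183 + 163 = 346
// slat gap = ⌊(1863 − 15·67) / 16⌋ = 53
translate([274, 353, 0]) cube([67, 67, 380]);
translate([274, 1098, 0]) cube([67, 67, 380]);
translate([2204, 353, 0]) cube([67, 67, 380]);
translate([2204, 1098, 0]) cube([67, 67, 380]);
translate([341, 353, 183]) cube([1863, 32, 163]);
translate([341, 1133, 183]) cube([1863, 32, 163]);
translate([274, 420, 183]) cube([32, 678, 163]);
translate([2239, 420, 183]) cube([32, 678, 163]);
translate([394, 353, 346]) cube([67, 812, 23]);
translate([514, 353, 346]) cube([67, 812, 23]);
translate([634, 353, 346]) cube([67, 812, 23]);
translate([754, 353, 346]) cube([67, 812, 23]);
translate([874, 353, 346]) cube([67, 812, 23]);
translate([994, 353, 346]) cube([67, 812, 23]);
translate([1114, 353, 346]) cube([67, 812, 23]);
translate([1234, 353, 346]) cube([67, 812, 23]);
translate([1354, 353, 346]) cube([67, 812, 23]);
translate([1474, 353, 346]) cube([67, 812, 23]);
translate([1594, 353, 346]) cube([67, 812, 23]);
translate([1714, 353, 346]) cube([67, 812, 23]);
translate([1834, 353, 346]) cube([67, 812, 23]);
translate([1954, 353, 346]) cube([67, 812, 23]);
translate([2074, 353, 346]) cube([67, 812, 23]);


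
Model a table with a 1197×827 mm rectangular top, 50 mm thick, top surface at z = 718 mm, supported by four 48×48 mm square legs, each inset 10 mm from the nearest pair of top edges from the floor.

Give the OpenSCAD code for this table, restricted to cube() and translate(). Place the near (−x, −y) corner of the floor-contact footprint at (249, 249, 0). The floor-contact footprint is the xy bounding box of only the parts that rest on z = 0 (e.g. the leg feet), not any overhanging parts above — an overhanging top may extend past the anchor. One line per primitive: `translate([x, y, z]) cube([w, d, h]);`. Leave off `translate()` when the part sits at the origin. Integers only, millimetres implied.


translate([239, 239, 668]) cube([1197, 827, 50]);
translate([249, 249, 0]) cube([48, 48, 668]);
translate([1378, 249, 0]) cube([48, 48, 668]);
translate([249, 1008, 0]) cube([48, 48, 668]);
translate([1378, 1008, 0]) cube([48, 48, 668]);


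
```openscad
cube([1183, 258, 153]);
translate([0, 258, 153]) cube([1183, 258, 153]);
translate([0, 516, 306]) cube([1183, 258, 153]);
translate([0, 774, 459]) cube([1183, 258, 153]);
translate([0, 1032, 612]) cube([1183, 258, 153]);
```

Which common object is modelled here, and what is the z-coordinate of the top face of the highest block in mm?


A staircase. The total rise is 765 mm.

5 identical blocks, each offset up and back from the previous — a staircase. Each step is 153 mm tall and there are 5 of them, so the total rise is 5 × 153 = 765 mm.


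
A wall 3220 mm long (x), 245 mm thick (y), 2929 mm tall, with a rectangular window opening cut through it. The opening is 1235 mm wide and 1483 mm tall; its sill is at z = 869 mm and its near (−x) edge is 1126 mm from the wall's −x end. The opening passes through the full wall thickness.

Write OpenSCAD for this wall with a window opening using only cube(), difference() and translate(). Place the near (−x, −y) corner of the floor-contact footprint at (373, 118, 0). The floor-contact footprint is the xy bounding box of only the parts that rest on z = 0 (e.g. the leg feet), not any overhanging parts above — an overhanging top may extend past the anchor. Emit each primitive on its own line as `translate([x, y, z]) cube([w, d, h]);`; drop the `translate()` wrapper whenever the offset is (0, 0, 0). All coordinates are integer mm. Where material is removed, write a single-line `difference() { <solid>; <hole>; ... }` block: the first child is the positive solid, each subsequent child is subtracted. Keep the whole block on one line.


difference() { translate([373, 118, 0]) cube([3220, 245, 2929]); translate([1499, 118, 869]) cube([1235, 245, 1483]); }


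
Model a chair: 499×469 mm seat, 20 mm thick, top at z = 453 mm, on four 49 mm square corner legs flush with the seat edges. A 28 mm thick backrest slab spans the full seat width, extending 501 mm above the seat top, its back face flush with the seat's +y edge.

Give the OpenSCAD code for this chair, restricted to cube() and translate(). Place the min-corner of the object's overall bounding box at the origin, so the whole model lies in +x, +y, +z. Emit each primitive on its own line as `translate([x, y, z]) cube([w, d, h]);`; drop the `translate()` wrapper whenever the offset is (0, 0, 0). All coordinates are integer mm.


// leg_h = 453 - 20 = 433
translate([0, 0, 433]) cube([499, 469, 20]);
cube([49, 49, 433]);
translate([450, 0, 0]) cube([49, 49, 433]);
translate([0, 420, 0]) cube([49, 49, 433]);
translate([450, 420, 0]) cube([49, 49, 433]);
translate([0, 441, 453]) cube([499, 28, 501]);


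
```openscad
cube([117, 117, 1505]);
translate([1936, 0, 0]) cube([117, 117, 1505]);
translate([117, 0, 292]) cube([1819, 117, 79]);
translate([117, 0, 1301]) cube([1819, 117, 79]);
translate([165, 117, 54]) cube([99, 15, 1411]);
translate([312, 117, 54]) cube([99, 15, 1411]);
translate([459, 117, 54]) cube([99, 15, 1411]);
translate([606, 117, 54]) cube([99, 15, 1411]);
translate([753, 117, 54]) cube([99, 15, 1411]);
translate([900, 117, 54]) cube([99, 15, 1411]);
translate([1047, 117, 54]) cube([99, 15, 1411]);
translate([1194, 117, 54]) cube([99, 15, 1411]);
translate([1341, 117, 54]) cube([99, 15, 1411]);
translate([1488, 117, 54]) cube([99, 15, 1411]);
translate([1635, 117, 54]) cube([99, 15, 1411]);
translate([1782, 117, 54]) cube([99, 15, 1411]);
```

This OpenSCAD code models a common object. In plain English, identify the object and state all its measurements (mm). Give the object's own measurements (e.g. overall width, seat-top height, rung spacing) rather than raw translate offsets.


A fence section. Two 117×117 mm posts, 1505 mm tall, stand on the floor with a clear span of 1819 mm between their inner faces. Two horizontal rails of 117×79 mm section span the gap between the posts with their undersides at z = 292 mm and z = 1301 mm, flush with the posts' −y face. 12 pickets, each 99 mm wide, 15 mm thick and 1411 mm tall, are fixed to the +y face of the rails with their bottoms at z = 54 mm, spaced across the span with a 48 mm gap after the −x post and between neighbouring pickets, with 55 mm left before the +x post.


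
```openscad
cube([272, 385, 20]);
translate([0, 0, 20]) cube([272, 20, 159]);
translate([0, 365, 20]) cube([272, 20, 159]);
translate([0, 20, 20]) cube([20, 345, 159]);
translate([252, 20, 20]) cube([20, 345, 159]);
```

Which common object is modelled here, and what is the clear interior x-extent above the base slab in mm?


An open box. The internal width is 232 mm.

A 272×385 base slab with four walls standing on it — an open box. The base is 272 mm wide and the walls are 20 mm thick, so the internal width is 272 − 2 × 20 = 232 mm.


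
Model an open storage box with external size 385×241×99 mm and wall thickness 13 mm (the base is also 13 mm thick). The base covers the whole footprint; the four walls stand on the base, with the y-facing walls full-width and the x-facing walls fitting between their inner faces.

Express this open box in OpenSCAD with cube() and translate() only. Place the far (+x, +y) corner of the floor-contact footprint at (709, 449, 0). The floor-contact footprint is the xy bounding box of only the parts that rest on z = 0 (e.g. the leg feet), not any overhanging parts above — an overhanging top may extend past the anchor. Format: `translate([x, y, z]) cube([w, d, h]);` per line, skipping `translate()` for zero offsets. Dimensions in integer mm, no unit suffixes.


translate([324, 208, 0]) cube([385, 241, 13]);
translate([324, 208, 13]) cube([385, 13, 86]);
translate([324, 436, 13]) cube([385, 13, 86]);
translate([324, 221, 13]) cube([13, 215, 86]);
translate([696, 221, 13]) cube([13, 215, 86]);


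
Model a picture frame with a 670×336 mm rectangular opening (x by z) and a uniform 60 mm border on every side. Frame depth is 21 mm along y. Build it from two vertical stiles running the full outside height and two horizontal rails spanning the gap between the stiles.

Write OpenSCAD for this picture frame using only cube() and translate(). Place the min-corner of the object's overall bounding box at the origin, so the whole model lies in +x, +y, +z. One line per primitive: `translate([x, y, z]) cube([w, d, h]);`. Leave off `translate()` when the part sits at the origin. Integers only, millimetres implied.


cube([60, 21, 456]);
translate([730, 0, 0]) cube([60, 21, 456]);
translate([60, 0, 0]) cube([670, 21, 60]);
translate([60, 0, 396]) cube([670, 21, 60]);


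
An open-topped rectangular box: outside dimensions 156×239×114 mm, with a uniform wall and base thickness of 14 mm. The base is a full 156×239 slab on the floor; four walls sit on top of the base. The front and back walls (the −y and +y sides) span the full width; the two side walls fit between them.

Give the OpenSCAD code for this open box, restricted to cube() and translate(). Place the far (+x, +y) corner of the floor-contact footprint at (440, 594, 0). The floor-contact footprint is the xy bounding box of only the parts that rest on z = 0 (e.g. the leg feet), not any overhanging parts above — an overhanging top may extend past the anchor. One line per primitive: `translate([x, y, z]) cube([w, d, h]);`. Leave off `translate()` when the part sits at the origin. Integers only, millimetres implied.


translate([284, 355, 0]) cube([156, 239, 14]);
translate([284, 355, 14]) cube([156, 14, 100]);
translate([284, 580, 14]) cube([156, 14, 100]);
translate([284, 369, 14]) cube([14, 211, 100]);
translate([426, 369, 14]) cube([14, 211, 100]);


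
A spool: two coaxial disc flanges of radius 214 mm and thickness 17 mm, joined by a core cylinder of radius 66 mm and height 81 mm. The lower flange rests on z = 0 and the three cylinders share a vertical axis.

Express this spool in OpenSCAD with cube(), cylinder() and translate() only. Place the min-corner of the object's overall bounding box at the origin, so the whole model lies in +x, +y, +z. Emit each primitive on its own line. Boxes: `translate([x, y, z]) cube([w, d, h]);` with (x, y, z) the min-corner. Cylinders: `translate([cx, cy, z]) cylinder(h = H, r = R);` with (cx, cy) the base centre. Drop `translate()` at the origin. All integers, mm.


translate([214, 214, 0]) cylinder(h = 17, r = 214);
translate([214, 214, 17]) cylinder(h = 81, r = 66);
translate([214, 214, 98]) cylinder(h = 17, r = 214);


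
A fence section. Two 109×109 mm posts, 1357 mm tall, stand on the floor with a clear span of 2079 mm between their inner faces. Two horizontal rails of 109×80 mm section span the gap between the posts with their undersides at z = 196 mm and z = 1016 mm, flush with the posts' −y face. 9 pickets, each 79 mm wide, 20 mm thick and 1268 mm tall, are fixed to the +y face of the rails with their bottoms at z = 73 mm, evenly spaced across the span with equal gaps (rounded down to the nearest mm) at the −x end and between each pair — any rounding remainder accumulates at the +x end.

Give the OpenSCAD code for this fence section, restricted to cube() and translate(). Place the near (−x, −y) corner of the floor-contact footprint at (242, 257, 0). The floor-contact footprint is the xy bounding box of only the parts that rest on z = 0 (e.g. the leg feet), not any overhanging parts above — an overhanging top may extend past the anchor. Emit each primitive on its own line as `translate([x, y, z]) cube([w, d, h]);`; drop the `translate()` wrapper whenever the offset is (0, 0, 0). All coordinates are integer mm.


translate([242, 257, 0]) cube([109, 109, 1357]);
translate([2430, 257, 0]) cube([109, 109, 1357]);
translate([351, 257, 196]) cube([2079, 109, 80]);
translate([351, 257, 1016]) cube([2079, 109, 80]);
translate([487, 366, 73]) cube([79, 20, 1268]);
translate([702, 366, 73]) cube([79, 20, 1268]);
translate([917, 366, 73]) cube([79, 20, 1268]);
translate([1132, 366, 73]) cube([79, 20, 1268]);
translate([1347, 366, 73]) cube([79, 20, 1268]);
translate([1562, 366, 73]) cube([79, 20, 1268]);
translate([1777, 366, 73]) cube([79, 20, 1268]);
translate([1992, 366, 73]) cube([79, 20, 1268]);
translate([2207, 366, 73]) cube([79, 20, 1268]);
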